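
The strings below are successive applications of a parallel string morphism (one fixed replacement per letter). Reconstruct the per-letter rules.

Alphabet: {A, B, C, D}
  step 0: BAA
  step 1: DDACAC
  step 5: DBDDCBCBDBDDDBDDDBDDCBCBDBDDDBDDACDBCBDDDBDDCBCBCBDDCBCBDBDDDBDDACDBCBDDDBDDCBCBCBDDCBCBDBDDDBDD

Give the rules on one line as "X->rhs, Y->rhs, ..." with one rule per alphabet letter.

A->AC, B->DD, C->DB, D->CB

  step 0 ⇒ step 1: BAA ⇒ DD·AC·AC
    A ↦ AC
    B ↦ DD
    C ↦ DB  (constrained at step 1)
    D ↦ CB  (constrained at step 1)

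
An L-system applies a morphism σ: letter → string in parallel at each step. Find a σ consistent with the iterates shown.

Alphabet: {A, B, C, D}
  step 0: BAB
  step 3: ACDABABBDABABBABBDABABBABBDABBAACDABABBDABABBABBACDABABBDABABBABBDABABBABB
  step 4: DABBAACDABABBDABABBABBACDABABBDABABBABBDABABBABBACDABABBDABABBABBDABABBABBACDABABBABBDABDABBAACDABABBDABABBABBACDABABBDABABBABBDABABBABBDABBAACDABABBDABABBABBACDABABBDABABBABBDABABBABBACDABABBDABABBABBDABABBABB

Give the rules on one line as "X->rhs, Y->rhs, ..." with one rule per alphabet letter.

A->DAB, B->ABB, C->BA, D->AC

  step 3 ⇒ step 4: ACDABABBDABABBABBDABABBABBDABBAACDABABBDABABBABBACDABABBDABABBABBDABABBABB ⇒ DAB·BA·AC·DAB·ABB·DAB·ABB·ABB·AC·DAB·ABB·DAB·ABB·ABB·DAB·ABB·ABB·AC·DAB·ABB·DAB·ABB·ABB·DAB·ABB·ABB·AC·DAB·ABB·ABB·DAB·DAB·BA·AC·DAB·ABB·DAB·ABB·ABB·AC·DAB·ABB·DAB·ABB·ABB·DAB·ABB·ABB·DAB·BA·AC·DAB·ABB·DAB·ABB·ABB·AC·DAB·ABB·DAB·ABB·ABB·DAB·ABB·ABB·AC·DAB·ABB·DAB·ABB·ABB·DAB·ABB·ABB
    A ↦ DAB
    B ↦ ABB
    C ↦ BA
    D ↦ AC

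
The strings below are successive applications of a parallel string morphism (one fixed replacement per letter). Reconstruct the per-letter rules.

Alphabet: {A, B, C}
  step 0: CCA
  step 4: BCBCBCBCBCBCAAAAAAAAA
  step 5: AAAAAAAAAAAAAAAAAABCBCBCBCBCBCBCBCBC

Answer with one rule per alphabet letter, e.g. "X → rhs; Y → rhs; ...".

A->BC, B->AA, C->A

  step 4 ⇒ step 5: BCBCBCBCBCBCAAAAAAAAA ⇒ AA·A·AA·A·AA·A·AA·A·AA·A·AA·A·BC·BC·BC·BC·BC·BC·BC·BC·BC
    A ↦ BC
    B ↦ AA
    C ↦ A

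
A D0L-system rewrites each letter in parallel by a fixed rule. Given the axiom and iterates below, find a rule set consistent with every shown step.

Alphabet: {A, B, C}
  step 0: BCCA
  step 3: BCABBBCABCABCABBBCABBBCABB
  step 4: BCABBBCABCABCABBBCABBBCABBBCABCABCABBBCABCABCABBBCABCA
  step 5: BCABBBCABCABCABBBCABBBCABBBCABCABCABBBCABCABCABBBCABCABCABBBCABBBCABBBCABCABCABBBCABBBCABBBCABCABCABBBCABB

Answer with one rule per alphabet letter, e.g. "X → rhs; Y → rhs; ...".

  step 4 ⇒ step 5: BCABBBCABCABCABBBCABBBCABBBCABCABCABBBCABCABCABBBCABCA ⇒ BCA·B·B·BCA·BCA·BCA·B·B·BCA·B·B·BCA·B·B·BCA·BCA·BCA·B·B·BCA·BCA·BCA·B·B·BCA·BCA·BCA·B·B·BCA·B·B·BCA·B·B·BCA·BCA·BCA·B·B·BCA·B·B·BCA·B·B·BCA·BCA·BCA·B·B·BCA·B·B
    A ↦ B
    B ↦ BCA
    C ↦ B

A->B, B->BCA, C->B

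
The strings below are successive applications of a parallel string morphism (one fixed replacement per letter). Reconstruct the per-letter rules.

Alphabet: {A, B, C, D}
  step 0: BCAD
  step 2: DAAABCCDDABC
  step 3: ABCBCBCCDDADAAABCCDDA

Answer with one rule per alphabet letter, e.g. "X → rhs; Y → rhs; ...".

A->BC, B->CD, C->DA, D->A

  step 2 ⇒ step 3: DAAABCCDDABC ⇒ A·BC·BC·BC·CD·DA·DA·A·A·BC·CD·DA
    A ↦ BC
    B ↦ CD
    C ↦ DA
    D ↦ A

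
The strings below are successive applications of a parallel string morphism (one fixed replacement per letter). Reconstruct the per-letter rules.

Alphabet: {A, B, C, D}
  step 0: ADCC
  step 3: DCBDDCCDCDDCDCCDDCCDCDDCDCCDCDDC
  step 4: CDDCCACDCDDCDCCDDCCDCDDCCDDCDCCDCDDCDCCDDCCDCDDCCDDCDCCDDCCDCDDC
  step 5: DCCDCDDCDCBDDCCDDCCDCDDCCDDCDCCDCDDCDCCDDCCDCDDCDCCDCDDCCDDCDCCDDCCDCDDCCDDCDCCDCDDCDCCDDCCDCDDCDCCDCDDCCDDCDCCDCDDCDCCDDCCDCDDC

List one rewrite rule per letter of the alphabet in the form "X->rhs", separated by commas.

  step 4 ⇒ step 5: CDDCCACDCDDCDCCDDCCDCDDCCDDCDCCDCDDCDCCDDCCDCDDCCDDCDCCDDCCDCDDC ⇒ DC·CD·CD·DC·DC·BD·DC·CD·DC·CD·CD·DC·CD·DC·DC·CD·CD·DC·DC·CD·DC·CD·CD·DC·DC·CD·CD·DC·CD·DC·DC·CD·DC·CD·CD·DC·CD·DC·DC·CD·CD·DC·DC·CD·DC·CD·CD·DC·DC·CD·CD·DC·CD·DC·DC·CD·CD·DC·DC·CD·DC·CD·CD·DC
    A ↦ BD
    C ↦ DC
    D ↦ CD
  step 3 ⇒ step 4: DCBDDCCDCDDCDCCDDCCDCDDCDCCDCDDC ⇒ CD·DC·CA·CD·CD·DC·DC·CD·DC·CD·CD·DC·CD·DC·DC·CD·CD·DC·DC·CD·DC·CD·CD·DC·CD·DC·DC·CD·DC·CD·CD·DC
    B ↦ CA

A->BD, B->CA, C->DC, D->CD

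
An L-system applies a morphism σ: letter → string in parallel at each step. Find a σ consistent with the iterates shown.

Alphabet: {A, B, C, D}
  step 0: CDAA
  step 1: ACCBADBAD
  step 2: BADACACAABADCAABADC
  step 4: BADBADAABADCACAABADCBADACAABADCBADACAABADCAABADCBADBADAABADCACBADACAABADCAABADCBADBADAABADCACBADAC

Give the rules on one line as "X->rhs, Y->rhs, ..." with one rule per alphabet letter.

  step 1 ⇒ step 2: ACCBADBAD ⇒ BAD·AC·AC·AA·BAD·C·AA·BAD·C
    A ↦ BAD
    B ↦ AA
    C ↦ AC
    D ↦ C

A->BAD, B->AA, C->AC, D->C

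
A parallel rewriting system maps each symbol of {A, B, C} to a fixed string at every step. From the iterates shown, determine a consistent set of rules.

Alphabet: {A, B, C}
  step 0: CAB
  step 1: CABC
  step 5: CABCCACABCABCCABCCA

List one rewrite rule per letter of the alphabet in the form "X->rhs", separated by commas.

A->B, B->C, C->CA

  step 0 ⇒ step 1: CAB ⇒ CA·B·C
    A ↦ B
    B ↦ C
    C ↦ CA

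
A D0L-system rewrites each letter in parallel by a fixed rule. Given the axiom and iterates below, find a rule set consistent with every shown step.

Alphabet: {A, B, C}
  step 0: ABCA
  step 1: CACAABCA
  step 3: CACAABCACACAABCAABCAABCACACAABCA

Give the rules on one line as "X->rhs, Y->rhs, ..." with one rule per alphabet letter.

A->CA, B->CA, C->AB

  step 0 ⇒ step 1: ABCA ⇒ CA·CA·AB·CA
    A ↦ CA
    B ↦ CA
    C ↦ AB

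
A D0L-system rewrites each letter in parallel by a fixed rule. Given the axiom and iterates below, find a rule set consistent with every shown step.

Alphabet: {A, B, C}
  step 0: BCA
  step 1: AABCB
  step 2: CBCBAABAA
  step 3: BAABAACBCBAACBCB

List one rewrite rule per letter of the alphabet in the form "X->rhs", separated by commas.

A->CB, B->AA, C->B

  step 2 ⇒ step 3: CBCBAABAA ⇒ B·AA·B·AA·CB·CB·AA·CB·CB
    A ↦ CB
    B ↦ AA
    C ↦ B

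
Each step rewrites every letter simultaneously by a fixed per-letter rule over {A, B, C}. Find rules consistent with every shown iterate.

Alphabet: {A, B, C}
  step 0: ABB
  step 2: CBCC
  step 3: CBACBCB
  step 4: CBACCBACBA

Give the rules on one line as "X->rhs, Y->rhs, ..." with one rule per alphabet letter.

A->C, B->A, C->CB

  step 3 ⇒ step 4: CBACBCB ⇒ CB·A·C·CB·A·CB·A
    A ↦ C
    B ↦ A
    C ↦ CB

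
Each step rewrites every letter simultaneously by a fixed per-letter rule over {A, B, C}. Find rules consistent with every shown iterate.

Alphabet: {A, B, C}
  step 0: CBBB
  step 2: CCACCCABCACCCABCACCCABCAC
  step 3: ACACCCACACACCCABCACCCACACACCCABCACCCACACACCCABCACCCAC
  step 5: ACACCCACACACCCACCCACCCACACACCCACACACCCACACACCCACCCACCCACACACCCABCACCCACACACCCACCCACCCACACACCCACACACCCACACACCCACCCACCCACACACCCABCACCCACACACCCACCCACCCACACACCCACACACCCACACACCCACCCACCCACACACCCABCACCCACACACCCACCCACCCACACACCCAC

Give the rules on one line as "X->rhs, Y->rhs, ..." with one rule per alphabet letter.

A->CC, B->ABC, C->AC

  step 2 ⇒ step 3: CCACCCABCACCCABCACCCABCAC ⇒ AC·AC·CC·AC·AC·AC·CC·ABC·AC·CC·AC·AC·AC·CC·ABC·AC·CC·AC·AC·AC·CC·ABC·AC·CC·AC
    A ↦ CC
    B ↦ ABC
    C ↦ AC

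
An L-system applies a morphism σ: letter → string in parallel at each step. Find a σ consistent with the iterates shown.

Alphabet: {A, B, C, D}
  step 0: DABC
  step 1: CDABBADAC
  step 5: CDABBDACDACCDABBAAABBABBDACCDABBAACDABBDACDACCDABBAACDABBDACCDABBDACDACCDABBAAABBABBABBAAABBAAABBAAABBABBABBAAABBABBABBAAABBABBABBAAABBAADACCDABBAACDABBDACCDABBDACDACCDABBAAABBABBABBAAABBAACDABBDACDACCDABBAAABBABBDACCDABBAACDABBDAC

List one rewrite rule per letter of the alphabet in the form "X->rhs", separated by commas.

  step 0 ⇒ step 1: DABC ⇒ CD·ABB·A·DAC
    A ↦ ABB
    B ↦ A
    C ↦ DAC
    D ↦ CD

A->ABB, B->A, C->DAC, D->CD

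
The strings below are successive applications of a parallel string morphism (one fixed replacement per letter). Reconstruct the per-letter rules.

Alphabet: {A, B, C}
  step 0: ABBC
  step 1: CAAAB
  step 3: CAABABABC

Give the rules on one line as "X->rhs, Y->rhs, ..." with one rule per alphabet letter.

A->C, B->A, C->AB

  step 0 ⇒ step 1: ABBC ⇒ C·A·A·AB
    A ↦ C
    B ↦ A
    C ↦ AB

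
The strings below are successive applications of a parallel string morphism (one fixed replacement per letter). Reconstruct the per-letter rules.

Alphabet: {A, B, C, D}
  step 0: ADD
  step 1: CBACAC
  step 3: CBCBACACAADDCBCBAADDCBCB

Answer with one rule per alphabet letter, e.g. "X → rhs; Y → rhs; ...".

  step 0 ⇒ step 1: ADD ⇒ CB·AC·AC
    A ↦ CB
    D ↦ AC
    B ↦ DD  (constrained at step 1)
    C ↦ AA  (constrained at step 1)

A->CB, B->DD, C->AA, D->AC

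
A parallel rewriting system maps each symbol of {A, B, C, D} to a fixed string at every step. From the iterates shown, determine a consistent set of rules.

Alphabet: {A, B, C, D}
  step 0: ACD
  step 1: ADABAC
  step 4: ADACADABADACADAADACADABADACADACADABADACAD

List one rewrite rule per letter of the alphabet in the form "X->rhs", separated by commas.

  step 0 ⇒ step 1: ACD ⇒ AD·AB·AC
    A ↦ AD
    C ↦ AB
    D ↦ AC
    B ↦ A  (constrained at step 1)

A->AD, B->A, C->AB, D->AC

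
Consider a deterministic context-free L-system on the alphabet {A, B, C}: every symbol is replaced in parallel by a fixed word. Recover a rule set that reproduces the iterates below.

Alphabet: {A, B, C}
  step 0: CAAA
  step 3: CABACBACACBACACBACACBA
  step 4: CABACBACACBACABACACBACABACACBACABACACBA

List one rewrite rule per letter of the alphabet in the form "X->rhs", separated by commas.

A->BA, B->C, C->CA

  step 3 ⇒ step 4: CABACBACACBACACBACACBA ⇒ CA·BA·C·BA·CA·C·BA·CA·BA·CA·C·BA·CA·BA·CA·C·BA·CA·BA·CA·C·BA
    A ↦ BA
    B ↦ C
    C ↦ CA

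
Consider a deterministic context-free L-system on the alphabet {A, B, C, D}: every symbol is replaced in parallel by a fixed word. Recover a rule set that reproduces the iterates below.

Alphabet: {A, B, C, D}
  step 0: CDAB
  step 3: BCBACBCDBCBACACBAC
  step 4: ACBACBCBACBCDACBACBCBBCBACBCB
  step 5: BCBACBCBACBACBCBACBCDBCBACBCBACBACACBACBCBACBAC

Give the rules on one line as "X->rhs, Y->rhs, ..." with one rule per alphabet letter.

  step 4 ⇒ step 5: ACBACBCBACBCDACBACBCBBCBACBCB ⇒ BC·B·AC·BC·B·AC·B·AC·BC·B·AC·B·CD·BC·B·AC·BC·B·AC·B·AC·AC·B·AC·BC·B·AC·B·AC
    A ↦ BC
    B ↦ AC
    C ↦ B
    D ↦ CD

A->BC, B->AC, C->B, D->CD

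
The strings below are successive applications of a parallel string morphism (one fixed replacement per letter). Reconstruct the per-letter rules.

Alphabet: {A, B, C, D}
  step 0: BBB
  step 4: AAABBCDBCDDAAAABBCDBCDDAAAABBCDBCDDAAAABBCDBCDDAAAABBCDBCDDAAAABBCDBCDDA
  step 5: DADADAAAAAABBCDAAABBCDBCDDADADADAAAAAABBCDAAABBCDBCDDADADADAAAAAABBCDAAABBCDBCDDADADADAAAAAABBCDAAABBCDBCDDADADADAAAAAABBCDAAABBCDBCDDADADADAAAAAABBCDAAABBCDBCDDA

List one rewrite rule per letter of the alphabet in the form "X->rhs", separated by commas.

  step 4 ⇒ step 5: AAABBCDBCDDAAAABBCDBCDDAAAABBCDBCDDAAAABBCDBCDDAAAABBCDBCDDAAAABBCDBCDDA ⇒ DA·DA·DA·AA·AA·AB·BCD·AA·AB·BCD·BCD·DA·DA·DA·DA·AA·AA·AB·BCD·AA·AB·BCD·BCD·DA·DA·DA·DA·AA·AA·AB·BCD·AA·AB·BCD·BCD·DA·DA·DA·DA·AA·AA·AB·BCD·AA·AB·BCD·BCD·DA·DA·DA·DA·AA·AA·AB·BCD·AA·AB·BCD·BCD·DA·DA·DA·DA·AA·AA·AB·BCD·AA·AB·BCD·BCD·DA
    A ↦ DA
    B ↦ AA
    C ↦ AB
    D ↦ BCD

A->DA, B->AA, C->AB, D->BCD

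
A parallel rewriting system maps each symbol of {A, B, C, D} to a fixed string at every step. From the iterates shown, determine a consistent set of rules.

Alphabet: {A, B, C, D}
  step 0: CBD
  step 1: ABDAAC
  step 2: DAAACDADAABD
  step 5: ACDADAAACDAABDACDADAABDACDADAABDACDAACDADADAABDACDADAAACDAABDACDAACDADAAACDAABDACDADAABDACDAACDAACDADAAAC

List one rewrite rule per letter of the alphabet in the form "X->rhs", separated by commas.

A->DA, B->A, C->ABD, D->AC

  step 1 ⇒ step 2: ABDAAC ⇒ DA·A·AC·DA·DA·ABD
    A ↦ DA
    B ↦ A
    C ↦ ABD
    D ↦ AC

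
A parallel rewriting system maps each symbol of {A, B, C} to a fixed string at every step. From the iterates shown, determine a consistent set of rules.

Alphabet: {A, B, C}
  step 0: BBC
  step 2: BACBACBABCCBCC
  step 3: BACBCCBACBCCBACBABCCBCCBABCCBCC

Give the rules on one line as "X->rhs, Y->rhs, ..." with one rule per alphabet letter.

A->C, B->BA, C->BCC

  step 2 ⇒ step 3: BACBACBABCCBCC ⇒ BA·C·BCC·BA·C·BCC·BA·C·BA·BCC·BCC·BA·BCC·BCC
    A ↦ C
    B ↦ BA
    C ↦ BCC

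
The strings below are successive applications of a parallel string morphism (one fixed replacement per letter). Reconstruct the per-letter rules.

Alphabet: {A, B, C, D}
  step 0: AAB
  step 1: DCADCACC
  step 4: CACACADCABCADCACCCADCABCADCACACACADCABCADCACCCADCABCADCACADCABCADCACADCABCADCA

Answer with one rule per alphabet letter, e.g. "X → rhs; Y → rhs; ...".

A->DCA, B->CC, C->CA, D->B

  step 0 ⇒ step 1: AAB ⇒ DCA·DCA·CC
    A ↦ DCA
    B ↦ CC
    C ↦ CA  (constrained at step 1)
    D ↦ B  (constrained at step 1)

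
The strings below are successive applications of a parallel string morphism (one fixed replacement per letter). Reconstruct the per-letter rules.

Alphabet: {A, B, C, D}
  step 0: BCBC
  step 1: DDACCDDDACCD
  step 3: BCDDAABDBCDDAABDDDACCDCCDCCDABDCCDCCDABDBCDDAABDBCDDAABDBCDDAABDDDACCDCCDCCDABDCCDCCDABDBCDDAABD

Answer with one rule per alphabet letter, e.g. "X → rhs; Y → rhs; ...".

A->BC, B->DDA, C->CCD, D->ABD

  step 0 ⇒ step 1: BCBC ⇒ DDA·CCD·DDA·CCD
    B ↦ DDA
    C ↦ CCD
    A ↦ BC  (constrained at step 1)
    D ↦ ABD  (constrained at step 1)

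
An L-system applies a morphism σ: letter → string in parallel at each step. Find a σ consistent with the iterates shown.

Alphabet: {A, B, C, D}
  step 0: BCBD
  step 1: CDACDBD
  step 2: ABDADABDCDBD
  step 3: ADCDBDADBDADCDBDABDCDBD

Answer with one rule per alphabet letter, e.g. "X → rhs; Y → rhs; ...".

  step 2 ⇒ step 3: ABDADABDCDBD ⇒ AD·CD·BD·AD·BD·AD·CD·BD·A·BD·CD·BD
    A ↦ AD
    B ↦ CD
    C ↦ A
    D ↦ BD

A->AD, B->CD, C->A, D->BD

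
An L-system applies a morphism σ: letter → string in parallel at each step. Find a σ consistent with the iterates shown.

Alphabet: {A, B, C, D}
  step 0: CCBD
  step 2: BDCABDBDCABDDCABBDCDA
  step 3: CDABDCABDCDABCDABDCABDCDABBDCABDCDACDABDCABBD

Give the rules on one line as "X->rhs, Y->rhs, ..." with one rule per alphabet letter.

  step 2 ⇒ step 3: BDCABDBDCABDDCABBDCDA ⇒ CDA·B·DCA·BD·CDA·B·CDA·B·DCA·BD·CDA·B·B·DCA·BD·CDA·CDA·B·DCA·B·BD
    A ↦ BD
    B ↦ CDA
    C ↦ DCA
    D ↦ B

A->BD, B->CDA, C->DCA, D->B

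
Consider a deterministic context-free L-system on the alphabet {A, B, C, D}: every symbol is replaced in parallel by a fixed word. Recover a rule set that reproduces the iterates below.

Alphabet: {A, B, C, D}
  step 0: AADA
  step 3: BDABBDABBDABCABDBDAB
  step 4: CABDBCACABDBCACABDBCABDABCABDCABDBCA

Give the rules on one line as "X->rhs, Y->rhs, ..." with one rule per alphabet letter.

  step 3 ⇒ step 4: BDABBDABBDABCABDBDAB ⇒ CA·BD·B·CA·CA·BD·B·CA·CA·BD·B·CA·BDA·B·CA·BD·CA·BD·B·CA
    A ↦ B
    B ↦ CA
    C ↦ BDA
    D ↦ BD

A->B, B->CA, C->BDA, D->BD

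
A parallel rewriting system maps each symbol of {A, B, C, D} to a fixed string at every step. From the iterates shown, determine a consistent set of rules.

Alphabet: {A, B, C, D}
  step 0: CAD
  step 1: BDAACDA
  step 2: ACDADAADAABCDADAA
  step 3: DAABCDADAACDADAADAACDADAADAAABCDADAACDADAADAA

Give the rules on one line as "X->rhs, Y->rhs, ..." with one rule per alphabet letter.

A->DAA, B->A, C->B, D->CDA

  step 2 ⇒ step 3: ACDADAADAABCDADAA ⇒ DAA·B·CDA·DAA·CDA·DAA·DAA·CDA·DAA·DAA·A·B·CDA·DAA·CDA·DAA·DAA
    A ↦ DAA
    B ↦ A
    C ↦ B
    D ↦ CDA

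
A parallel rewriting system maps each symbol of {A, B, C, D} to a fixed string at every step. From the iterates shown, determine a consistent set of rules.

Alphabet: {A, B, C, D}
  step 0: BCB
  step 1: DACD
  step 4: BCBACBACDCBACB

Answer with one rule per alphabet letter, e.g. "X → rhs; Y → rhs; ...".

A->CB, B->D, C->AC, D->B

  step 0 ⇒ step 1: BCB ⇒ D·AC·D
    B ↦ D
    C ↦ AC
    A ↦ CB  (constrained at step 1)
    D ↦ B  (constrained at step 1)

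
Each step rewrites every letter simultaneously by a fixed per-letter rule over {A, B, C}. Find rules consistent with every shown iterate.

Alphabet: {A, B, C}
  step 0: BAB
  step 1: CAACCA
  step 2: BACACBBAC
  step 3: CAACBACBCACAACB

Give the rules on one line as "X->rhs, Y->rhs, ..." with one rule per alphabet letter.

  step 2 ⇒ step 3: BACACBBAC ⇒ CA·AC·B·AC·B·CA·CA·AC·B
    A ↦ AC
    B ↦ CA
    C ↦ B

A->AC, B->CA, C->B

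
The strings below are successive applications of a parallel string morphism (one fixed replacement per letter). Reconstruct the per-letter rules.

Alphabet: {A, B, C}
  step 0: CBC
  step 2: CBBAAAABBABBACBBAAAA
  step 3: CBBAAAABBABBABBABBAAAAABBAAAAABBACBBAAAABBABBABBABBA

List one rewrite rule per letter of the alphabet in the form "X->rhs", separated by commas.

  step 2 ⇒ step 3: CBBAAAABBABBACBBAAAA ⇒ CBB·AA·AA·BBA·BBA·BBA·BBA·AA·AA·BBA·AA·AA·BBA·CBB·AA·AA·BBA·BBA·BBA·BBA
    A ↦ BBA
    B ↦ AA
    C ↦ CBB

A->BBA, B->AA, C->CBB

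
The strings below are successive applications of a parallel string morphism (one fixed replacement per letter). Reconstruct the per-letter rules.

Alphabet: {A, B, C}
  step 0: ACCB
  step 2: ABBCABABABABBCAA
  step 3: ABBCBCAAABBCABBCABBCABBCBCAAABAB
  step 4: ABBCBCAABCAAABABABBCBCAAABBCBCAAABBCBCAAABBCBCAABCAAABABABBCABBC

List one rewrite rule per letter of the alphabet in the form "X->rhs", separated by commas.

  step 3 ⇒ step 4: ABBCBCAAABBCABBCABBCABBCBCAAABAB ⇒ AB·BC·BC·AA·BC·AA·AB·AB·AB·BC·BC·AA·AB·BC·BC·AA·AB·BC·BC·AA·AB·BC·BC·AA·BC·AA·AB·AB·AB·BC·AB·BC
    A ↦ AB
    B ↦ BC
    C ↦ AA

A->AB, B->BC, C->AA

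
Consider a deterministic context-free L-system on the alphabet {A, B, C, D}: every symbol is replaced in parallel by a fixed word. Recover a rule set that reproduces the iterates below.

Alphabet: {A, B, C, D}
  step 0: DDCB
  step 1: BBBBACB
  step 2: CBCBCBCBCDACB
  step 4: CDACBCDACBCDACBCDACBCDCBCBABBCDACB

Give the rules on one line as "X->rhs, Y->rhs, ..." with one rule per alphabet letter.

A->CD, B->CB, C->A, D->BB

  step 1 ⇒ step 2: BBBBACB ⇒ CB·CB·CB·CB·CD·A·CB
    A ↦ CD
    B ↦ CB
    C ↦ A
  step 0 ⇒ step 1: DDCB ⇒ BB·BB·A·CB
    D ↦ BB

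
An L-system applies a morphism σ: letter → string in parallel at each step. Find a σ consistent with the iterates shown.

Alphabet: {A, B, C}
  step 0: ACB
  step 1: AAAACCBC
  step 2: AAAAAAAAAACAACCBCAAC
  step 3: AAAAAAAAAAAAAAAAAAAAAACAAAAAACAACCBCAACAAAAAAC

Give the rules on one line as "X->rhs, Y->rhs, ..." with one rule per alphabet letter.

A->AA, B->CBC, C->AAC

  step 2 ⇒ step 3: AAAAAAAAAACAACCBCAAC ⇒ AA·AA·AA·AA·AA·AA·AA·AA·AA·AA·AAC·AA·AA·AAC·AAC·CBC·AAC·AA·AA·AAC
    A ↦ AA
    B ↦ CBC
    C ↦ AAC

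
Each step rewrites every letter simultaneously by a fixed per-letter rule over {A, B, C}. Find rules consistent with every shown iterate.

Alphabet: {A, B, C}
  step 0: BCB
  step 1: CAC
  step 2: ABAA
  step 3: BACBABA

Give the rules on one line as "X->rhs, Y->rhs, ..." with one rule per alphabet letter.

  step 2 ⇒ step 3: ABAA ⇒ BA·C·BA·BA
    A ↦ BA
    B ↦ C
  step 0 ⇒ step 1: BCB ⇒ C·A·C
    C ↦ A

A->BA, B->C, C->A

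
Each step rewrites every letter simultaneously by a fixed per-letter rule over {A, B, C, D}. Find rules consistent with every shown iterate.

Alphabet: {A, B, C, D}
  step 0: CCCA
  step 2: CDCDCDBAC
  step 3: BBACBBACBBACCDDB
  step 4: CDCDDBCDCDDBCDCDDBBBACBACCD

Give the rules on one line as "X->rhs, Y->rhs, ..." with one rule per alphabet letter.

  step 3 ⇒ step 4: BBACBBACBBACCDDB ⇒ CD·CD·D·B·CD·CD·D·B·CD·CD·D·B·B·BAC·BAC·CD
    A ↦ D
    B ↦ CD
    C ↦ B
    D ↦ BAC

A->D, B->CD, C->B, D->BAC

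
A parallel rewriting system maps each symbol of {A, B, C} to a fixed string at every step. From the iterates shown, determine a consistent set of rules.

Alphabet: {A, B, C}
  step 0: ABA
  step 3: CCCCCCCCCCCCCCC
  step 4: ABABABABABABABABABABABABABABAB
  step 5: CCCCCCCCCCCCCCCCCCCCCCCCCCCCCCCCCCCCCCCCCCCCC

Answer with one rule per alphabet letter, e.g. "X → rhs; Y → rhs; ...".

A->CC, B->C, C->AB

  step 4 ⇒ step 5: ABABABABABABABABABABABABABABAB ⇒ CC·C·CC·C·CC·C·CC·C·CC·C·CC·C·CC·C·CC·C·CC·C·CC·C·CC·C·CC·C·CC·C·CC·C·CC·C
    A ↦ CC
    B ↦ C
  step 3 ⇒ step 4: CCCCCCCCCCCCCCC ⇒ AB·AB·AB·AB·AB·AB·AB·AB·AB·AB·AB·AB·AB·AB·AB
    C ↦ AB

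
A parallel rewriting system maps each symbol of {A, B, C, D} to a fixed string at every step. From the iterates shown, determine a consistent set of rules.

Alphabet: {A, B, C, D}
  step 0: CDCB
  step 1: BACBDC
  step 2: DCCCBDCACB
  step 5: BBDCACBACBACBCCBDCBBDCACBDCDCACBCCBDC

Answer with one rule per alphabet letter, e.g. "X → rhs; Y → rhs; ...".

  step 1 ⇒ step 2: BACBDC ⇒ DC·CC·B·DC·AC·B
    A ↦ CC
    B ↦ DC
    C ↦ B
    D ↦ AC

A->CC, B->DC, C->B, D->AC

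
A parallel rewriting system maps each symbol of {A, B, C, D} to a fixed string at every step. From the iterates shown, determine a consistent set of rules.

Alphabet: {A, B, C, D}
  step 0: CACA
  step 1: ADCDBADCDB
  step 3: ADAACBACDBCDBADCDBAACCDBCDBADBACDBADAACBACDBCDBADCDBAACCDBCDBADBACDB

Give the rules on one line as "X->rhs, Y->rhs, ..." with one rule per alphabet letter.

A->CDB, B->BA, C->AD, D->AAC

  step 0 ⇒ step 1: CACA ⇒ AD·CDB·AD·CDB
    A ↦ CDB
    C ↦ AD
    B ↦ BA  (constrained at step 1)
    D ↦ AAC  (constrained at step 1)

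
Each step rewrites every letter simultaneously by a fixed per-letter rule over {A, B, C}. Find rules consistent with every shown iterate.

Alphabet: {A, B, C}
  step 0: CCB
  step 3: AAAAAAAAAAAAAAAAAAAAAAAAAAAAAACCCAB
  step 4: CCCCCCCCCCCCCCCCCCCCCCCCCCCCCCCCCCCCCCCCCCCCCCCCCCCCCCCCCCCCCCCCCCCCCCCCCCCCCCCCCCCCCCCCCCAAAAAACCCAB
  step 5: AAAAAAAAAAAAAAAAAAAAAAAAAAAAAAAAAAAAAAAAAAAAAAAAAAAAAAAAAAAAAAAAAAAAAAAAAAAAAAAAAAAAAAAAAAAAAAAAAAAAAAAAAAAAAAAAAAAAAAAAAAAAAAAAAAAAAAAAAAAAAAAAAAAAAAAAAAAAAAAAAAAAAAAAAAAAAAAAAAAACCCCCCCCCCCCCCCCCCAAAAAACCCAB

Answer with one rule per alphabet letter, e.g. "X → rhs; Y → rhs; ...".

A->CCC, B->AB, C->AA

  step 4 ⇒ step 5: CCCCCCCCCCCCCCCCCCCCCCCCCCCCCCCCCCCCCCCCCCCCCCCCCCCCCCCCCCCCCCCCCCCCCCCCCCCCCCCCCCCCCCCCCCAAAAAACCCAB ⇒ AA·AA·AA·AA·AA·AA·AA·AA·AA·AA·AA·AA·AA·AA·AA·AA·AA·AA·AA·AA·AA·AA·AA·AA·AA·AA·AA·AA·AA·AA·AA·AA·AA·AA·AA·AA·AA·AA·AA·AA·AA·AA·AA·AA·AA·AA·AA·AA·AA·AA·AA·AA·AA·AA·AA·AA·AA·AA·AA·AA·AA·AA·AA·AA·AA·AA·AA·AA·AA·AA·AA·AA·AA·AA·AA·AA·AA·AA·AA·AA·AA·AA·AA·AA·AA·AA·AA·AA·AA·AA·CCC·CCC·CCC·CCC·CCC·CCC·AA·AA·AA·CCC·AB
    A ↦ CCC
    B ↦ AB
    C ↦ AA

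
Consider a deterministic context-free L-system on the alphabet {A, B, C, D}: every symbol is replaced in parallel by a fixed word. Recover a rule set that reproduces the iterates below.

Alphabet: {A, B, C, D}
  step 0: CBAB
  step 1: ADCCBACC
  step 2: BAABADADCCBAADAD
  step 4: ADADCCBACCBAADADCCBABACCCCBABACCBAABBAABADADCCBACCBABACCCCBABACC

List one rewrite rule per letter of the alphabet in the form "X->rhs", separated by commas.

A->BA, B->CC, C->AD, D->AB

  step 1 ⇒ step 2: ADCCBACC ⇒ BA·AB·AD·AD·CC·BA·AD·AD
    A ↦ BA
    B ↦ CC
    C ↦ AD
    D ↦ AB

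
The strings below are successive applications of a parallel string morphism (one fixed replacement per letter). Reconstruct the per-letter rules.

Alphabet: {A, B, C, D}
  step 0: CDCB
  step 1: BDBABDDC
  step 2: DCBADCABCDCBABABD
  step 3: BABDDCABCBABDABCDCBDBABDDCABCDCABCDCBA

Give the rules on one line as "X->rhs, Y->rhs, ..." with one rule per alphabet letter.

A->ABC, B->DC, C->BD, D->BA

  step 2 ⇒ step 3: DCBADCABCDCBABABD ⇒ BA·BD·DC·ABC·BA·BD·ABC·DC·BD·BA·BD·DC·ABC·DC·ABC·DC·BA
    A ↦ ABC
    B ↦ DC
    C ↦ BD
    D ↦ BA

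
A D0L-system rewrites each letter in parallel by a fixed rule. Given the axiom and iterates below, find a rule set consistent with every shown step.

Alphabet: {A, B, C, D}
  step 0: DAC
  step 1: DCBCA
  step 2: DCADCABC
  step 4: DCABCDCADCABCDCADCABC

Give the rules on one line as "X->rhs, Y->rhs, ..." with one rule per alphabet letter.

  step 1 ⇒ step 2: DCBCA ⇒ DC·A·DC·A·BC
    A ↦ BC
    B ↦ DC
    C ↦ A
    D ↦ DC

A->BC, B->DC, C->A, D->DC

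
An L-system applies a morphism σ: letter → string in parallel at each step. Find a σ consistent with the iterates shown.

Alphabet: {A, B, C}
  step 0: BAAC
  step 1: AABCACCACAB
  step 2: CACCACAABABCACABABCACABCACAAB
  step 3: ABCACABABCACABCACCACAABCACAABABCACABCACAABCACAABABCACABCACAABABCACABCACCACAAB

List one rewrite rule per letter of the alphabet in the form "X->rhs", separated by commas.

  step 2 ⇒ step 3: CACCACAABABCACABABCACABCACAAB ⇒ AB·CAC·AB·AB·CAC·AB·CAC·CAC·AAB·CAC·AAB·AB·CAC·AB·CAC·AAB·CAC·AAB·AB·CAC·AB·CAC·AAB·AB·CAC·AB·CAC·CAC·AAB
    A ↦ CAC
    B ↦ AAB
    C ↦ AB

A->CAC, B->AAB, C->AB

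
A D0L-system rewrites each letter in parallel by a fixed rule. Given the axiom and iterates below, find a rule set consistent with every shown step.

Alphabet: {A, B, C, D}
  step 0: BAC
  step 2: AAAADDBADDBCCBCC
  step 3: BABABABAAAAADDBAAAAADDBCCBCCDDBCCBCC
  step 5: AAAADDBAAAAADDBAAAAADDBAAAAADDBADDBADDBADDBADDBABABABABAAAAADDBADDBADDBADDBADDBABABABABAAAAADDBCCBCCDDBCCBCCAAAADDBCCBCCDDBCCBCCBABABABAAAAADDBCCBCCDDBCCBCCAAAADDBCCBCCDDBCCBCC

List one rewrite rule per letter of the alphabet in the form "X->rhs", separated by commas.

  step 2 ⇒ step 3: AAAADDBADDBCCBCC ⇒ BA·BA·BA·BA·AA·AA·DD·BA·AA·AA·DD·BCC·BCC·DD·BCC·BCC
    A ↦ BA
    B ↦ DD
    C ↦ BCC
    D ↦ AA

A->BA, B->DD, C->BCC, D->AA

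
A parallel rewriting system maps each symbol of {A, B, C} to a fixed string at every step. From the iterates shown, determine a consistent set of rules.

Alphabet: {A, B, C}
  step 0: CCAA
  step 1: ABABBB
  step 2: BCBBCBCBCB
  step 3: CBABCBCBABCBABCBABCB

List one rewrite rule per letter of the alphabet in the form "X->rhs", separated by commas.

  step 2 ⇒ step 3: BCBBCBCBCB ⇒ CB·AB·CB·CB·AB·CB·AB·CB·AB·CB
    B ↦ CB
    C ↦ AB
  step 0 ⇒ step 1: CCAA ⇒ AB·AB·B·B
    A ↦ B

A->B, B->CB, C->AB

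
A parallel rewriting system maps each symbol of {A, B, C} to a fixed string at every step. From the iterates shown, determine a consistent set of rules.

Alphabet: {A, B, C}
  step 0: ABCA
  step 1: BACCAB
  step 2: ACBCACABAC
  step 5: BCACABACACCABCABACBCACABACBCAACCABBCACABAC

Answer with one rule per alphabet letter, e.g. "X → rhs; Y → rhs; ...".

A->B, B->AC, C->CA

  step 1 ⇒ step 2: BACCAB ⇒ AC·B·CA·CA·B·AC
    A ↦ B
    B ↦ AC
    C ↦ CA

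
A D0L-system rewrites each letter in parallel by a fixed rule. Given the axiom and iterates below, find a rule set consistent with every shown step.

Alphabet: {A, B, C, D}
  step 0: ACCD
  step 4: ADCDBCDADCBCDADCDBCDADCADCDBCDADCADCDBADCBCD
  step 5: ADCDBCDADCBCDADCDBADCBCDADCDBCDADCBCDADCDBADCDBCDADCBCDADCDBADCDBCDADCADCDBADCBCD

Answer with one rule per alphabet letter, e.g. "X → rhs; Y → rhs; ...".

A->AD, B->ADC, C->B, D->CD

  step 4 ⇒ step 5: ADCDBCDADCBCDADCDBCDADCADCDBCDADCADCDBADCBCD ⇒ AD·CD·B·CD·ADC·B·CD·AD·CD·B·ADC·B·CD·AD·CD·B·CD·ADC·B·CD·AD·CD·B·AD·CD·B·CD·ADC·B·CD·AD·CD·B·AD·CD·B·CD·ADC·AD·CD·B·ADC·B·CD
    A ↦ AD
    B ↦ ADC
    C ↦ B
    D ↦ CD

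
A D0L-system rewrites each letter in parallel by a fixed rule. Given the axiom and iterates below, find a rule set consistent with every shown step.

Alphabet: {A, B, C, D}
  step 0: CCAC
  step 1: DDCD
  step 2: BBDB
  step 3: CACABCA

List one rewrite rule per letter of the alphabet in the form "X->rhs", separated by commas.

  step 2 ⇒ step 3: BBDB ⇒ CA·CA·B·CA
    B ↦ CA
    D ↦ B
  step 0 ⇒ step 1: CCAC ⇒ D·D·C·D
    A ↦ C
  step 0 ⇒ step 1: CCAC ⇒ D·D·C·D
    C ↦ D

A->C, B->CA, C->D, D->B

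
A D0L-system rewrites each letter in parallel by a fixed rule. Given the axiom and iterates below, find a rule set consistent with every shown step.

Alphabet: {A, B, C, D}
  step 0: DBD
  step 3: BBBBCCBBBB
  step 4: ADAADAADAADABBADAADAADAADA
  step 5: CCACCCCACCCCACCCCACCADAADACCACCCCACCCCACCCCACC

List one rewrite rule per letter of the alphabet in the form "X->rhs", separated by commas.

  step 4 ⇒ step 5: ADAADAADAADABBADAADAADAADA ⇒ CC·A·CC·CC·A·CC·CC·A·CC·CC·A·CC·ADA·ADA·CC·A·CC·CC·A·CC·CC·A·CC·CC·A·CC
    A ↦ CC
    B ↦ ADA
    D ↦ A
  step 3 ⇒ step 4: BBBBCCBBBB ⇒ ADA·ADA·ADA·ADA·B·B·ADA·ADA·ADA·ADA
    C ↦ B

A->CC, B->ADA, C->B, D->A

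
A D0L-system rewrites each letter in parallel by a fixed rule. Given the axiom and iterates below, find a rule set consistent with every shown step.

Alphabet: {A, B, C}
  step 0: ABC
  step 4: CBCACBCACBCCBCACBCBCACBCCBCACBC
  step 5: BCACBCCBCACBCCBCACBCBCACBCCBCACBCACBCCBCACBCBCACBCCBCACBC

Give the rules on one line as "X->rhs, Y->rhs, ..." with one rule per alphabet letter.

A->C, B->AC, C->BC

  step 4 ⇒ step 5: CBCACBCACBCCBCACBCBCACBCCBCACBC ⇒ BC·AC·BC·C·BC·AC·BC·C·BC·AC·BC·BC·AC·BC·C·BC·AC·BC·AC·BC·C·BC·AC·BC·BC·AC·BC·C·BC·AC·BC
    A ↦ C
    B ↦ AC
    C ↦ BC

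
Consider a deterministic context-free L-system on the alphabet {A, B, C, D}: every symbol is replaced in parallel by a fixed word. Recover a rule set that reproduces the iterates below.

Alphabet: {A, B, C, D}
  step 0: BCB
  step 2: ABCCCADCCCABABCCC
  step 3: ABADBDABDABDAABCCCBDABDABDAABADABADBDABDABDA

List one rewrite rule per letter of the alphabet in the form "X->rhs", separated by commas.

A->AB, B->AD, C->BDA, D->CCC

  step 2 ⇒ step 3: ABCCCADCCCABABCCC ⇒ AB·AD·BDA·BDA·BDA·AB·CCC·BDA·BDA·BDA·AB·AD·AB·AD·BDA·BDA·BDA
    A ↦ AB
    B ↦ AD
    C ↦ BDA
    D ↦ CCC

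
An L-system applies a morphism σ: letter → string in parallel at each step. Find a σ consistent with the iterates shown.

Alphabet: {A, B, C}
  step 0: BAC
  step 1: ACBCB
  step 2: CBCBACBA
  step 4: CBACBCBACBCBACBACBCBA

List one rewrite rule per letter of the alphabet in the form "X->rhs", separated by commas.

A->CB, B->A, C->CB

  step 1 ⇒ step 2: ACBCB ⇒ CB·CB·A·CB·A
    A ↦ CB
    B ↦ A
    C ↦ CB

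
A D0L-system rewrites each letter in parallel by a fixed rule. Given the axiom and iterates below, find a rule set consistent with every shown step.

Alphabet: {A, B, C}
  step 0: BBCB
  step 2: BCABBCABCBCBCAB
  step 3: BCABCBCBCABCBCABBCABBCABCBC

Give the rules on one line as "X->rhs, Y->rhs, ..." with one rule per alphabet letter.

  step 2 ⇒ step 3: BCABBCABCBCBCAB ⇒ BC·AB·C·BC·BC·AB·C·BC·AB·BC·AB·BC·AB·C·BC
    A ↦ C
    B ↦ BC
    C ↦ AB

A->C, B->BC, C->AB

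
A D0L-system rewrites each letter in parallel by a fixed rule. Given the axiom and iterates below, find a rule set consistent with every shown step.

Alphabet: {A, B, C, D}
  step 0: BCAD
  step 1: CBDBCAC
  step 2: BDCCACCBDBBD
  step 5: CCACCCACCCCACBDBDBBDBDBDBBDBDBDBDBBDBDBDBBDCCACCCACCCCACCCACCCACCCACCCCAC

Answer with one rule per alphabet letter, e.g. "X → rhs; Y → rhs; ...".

A->B, B->C, C->BD, D->CAC

  step 1 ⇒ step 2: CBDBCAC ⇒ BD·C·CAC·C·BD·B·BD
    A ↦ B
    B ↦ C
    C ↦ BD
    D ↦ CAC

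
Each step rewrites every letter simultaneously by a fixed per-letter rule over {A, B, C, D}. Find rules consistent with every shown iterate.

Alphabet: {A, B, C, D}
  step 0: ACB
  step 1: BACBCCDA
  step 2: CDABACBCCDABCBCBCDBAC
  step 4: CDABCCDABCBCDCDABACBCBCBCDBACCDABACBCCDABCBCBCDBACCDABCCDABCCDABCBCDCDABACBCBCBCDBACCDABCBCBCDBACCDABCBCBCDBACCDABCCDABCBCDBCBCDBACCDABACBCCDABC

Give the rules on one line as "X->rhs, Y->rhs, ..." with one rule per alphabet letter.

  step 1 ⇒ step 2: BACBCCDA ⇒ CDA·BAC·BC·CDA·BC·BC·BCD·BAC
    A ↦ BAC
    B ↦ CDA
    C ↦ BC
    D ↦ BCD

A->BAC, B->CDA, C->BC, D->BCD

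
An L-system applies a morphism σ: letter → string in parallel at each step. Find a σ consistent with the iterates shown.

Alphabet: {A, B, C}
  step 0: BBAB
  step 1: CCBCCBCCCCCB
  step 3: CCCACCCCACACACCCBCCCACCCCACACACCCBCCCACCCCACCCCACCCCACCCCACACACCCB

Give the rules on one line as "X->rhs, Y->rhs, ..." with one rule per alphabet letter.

  step 0 ⇒ step 1: BBAB ⇒ CCB·CCB·CCC·CCB
    A ↦ CCC
    B ↦ CCB
    C ↦ AC  (constrained at step 1)

A->CCC, B->CCB, C->AC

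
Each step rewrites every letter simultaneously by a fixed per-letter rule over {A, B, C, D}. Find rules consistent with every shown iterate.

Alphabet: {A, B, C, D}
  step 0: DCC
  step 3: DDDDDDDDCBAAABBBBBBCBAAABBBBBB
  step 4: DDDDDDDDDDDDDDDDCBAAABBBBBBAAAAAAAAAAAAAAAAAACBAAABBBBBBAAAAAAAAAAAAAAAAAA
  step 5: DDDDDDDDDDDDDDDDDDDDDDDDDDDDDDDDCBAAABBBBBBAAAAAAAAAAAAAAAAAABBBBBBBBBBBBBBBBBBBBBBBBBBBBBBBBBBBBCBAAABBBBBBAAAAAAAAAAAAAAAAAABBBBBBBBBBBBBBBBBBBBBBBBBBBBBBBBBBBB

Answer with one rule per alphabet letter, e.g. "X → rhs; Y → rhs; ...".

A->BB, B->AAA, C->CB, D->DD

  step 4 ⇒ step 5: DDDDDDDDDDDDDDDDCBAAABBBBBBAAAAAAAAAAAAAAAAAACBAAABBBBBBAAAAAAAAAAAAAAAAAA ⇒ DD·DD·DD·DD·DD·DD·DD·DD·DD·DD·DD·DD·DD·DD·DD·DD·CB·AAA·BB·BB·BB·AAA·AAA·AAA·AAA·AAA·AAA·BB·BB·BB·BB·BB·BB·BB·BB·BB·BB·BB·BB·BB·BB·BB·BB·BB·BB·CB·AAA·BB·BB·BB·AAA·AAA·AAA·AAA·AAA·AAA·BB·BB·BB·BB·BB·BB·BB·BB·BB·BB·BB·BB·BB·BB·BB·BB·BB·BB
    A ↦ BB
    B ↦ AAA
    C ↦ CB
    D ↦ DD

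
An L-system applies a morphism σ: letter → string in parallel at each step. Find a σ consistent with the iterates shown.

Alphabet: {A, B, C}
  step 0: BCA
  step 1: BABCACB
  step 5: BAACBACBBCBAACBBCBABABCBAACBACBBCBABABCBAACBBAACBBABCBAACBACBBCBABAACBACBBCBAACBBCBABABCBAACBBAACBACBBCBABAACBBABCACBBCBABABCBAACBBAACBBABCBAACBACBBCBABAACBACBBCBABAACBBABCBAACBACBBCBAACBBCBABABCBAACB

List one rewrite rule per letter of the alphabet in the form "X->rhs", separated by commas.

  step 0 ⇒ step 1: BCA ⇒ BA·BC·ACB
    A ↦ ACB
    B ↦ BA
    C ↦ BC

A->ACB, B->BA, C->BC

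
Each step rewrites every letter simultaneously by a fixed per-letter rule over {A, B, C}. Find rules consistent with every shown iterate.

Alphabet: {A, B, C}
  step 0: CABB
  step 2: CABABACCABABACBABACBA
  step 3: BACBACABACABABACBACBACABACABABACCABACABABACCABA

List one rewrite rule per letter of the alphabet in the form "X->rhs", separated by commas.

  step 2 ⇒ step 3: CABABACCABABACBABACBA ⇒ BAC·BA·CA·BA·CA·BA·BAC·BAC·BA·CA·BA·CA·BA·BAC·CA·BA·CA·BA·BAC·CA·BA
    A ↦ BA
    B ↦ CA
    C ↦ BAC

A->BA, B->CA, C->BAC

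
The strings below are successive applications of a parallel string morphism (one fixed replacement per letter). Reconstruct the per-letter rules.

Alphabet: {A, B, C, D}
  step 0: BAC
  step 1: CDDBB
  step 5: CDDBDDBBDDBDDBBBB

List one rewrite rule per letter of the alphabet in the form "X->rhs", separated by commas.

A->DDB, B->C, C->B, D->A

  step 0 ⇒ step 1: BAC ⇒ C·DDB·B
    A ↦ DDB
    B ↦ C
    C ↦ B
    D ↦ A  (constrained at step 1)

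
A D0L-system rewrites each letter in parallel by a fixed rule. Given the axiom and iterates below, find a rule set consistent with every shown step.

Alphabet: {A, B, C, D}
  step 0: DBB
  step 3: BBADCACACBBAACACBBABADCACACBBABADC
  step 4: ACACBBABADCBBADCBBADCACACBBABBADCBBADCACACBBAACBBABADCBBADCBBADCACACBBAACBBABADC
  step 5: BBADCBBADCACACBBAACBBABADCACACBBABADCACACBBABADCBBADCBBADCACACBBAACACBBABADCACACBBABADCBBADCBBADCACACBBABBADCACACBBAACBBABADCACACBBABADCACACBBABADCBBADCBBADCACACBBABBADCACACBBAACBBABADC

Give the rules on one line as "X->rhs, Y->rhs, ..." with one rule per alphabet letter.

  step 4 ⇒ step 5: ACACBBABADCBBADCBBADCACACBBABBADCBBADCACACBBAACBBABADCBBADCBBADCACACBBAACBBABADC ⇒ BBA·DC·BBA·DC·AC·AC·BBA·AC·BBA·BA·DC·AC·AC·BBA·BA·DC·AC·AC·BBA·BA·DC·BBA·DC·BBA·DC·AC·AC·BBA·AC·AC·BBA·BA·DC·AC·AC·BBA·BA·DC·BBA·DC·BBA·DC·AC·AC·BBA·BBA·DC·AC·AC·BBA·AC·BBA·BA·DC·AC·AC·BBA·BA·DC·AC·AC·BBA·BA·DC·BBA·DC·BBA·DC·AC·AC·BBA·BBA·DC·AC·AC·BBA·AC·BBA·BA·DC
    A ↦ BBA
    B ↦ AC
    C ↦ DC
    D ↦ BA

A->BBA, B->AC, C->DC, D->BA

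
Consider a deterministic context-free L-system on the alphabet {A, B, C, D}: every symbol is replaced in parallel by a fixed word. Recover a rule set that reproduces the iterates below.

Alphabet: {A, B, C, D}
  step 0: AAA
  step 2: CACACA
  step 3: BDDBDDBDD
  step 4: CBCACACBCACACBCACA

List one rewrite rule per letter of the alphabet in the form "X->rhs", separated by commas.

  step 3 ⇒ step 4: BDDBDDBDD ⇒ CB·CA·CA·CB·CA·CA·CB·CA·CA
    B ↦ CB
    D ↦ CA
  step 2 ⇒ step 3: CACACA ⇒ BD·D·BD·D·BD·D
    A ↦ D
  step 2 ⇒ step 3: CACACA ⇒ BD·D·BD·D·BD·D
    C ↦ BD

A->D, B->CB, C->BD, D->CA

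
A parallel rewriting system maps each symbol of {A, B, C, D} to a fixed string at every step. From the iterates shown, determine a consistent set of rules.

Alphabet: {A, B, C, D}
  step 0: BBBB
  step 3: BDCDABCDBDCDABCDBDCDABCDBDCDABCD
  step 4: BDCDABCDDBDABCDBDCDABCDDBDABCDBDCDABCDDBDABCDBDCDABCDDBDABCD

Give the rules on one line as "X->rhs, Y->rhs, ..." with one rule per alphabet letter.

A->D, B->BD, C->AB, D->CD

  step 3 ⇒ step 4: BDCDABCDBDCDABCDBDCDABCDBDCDABCD ⇒ BD·CD·AB·CD·D·BD·AB·CD·BD·CD·AB·CD·D·BD·AB·CD·BD·CD·AB·CD·D·BD·AB·CD·BD·CD·AB·CD·D·BD·AB·CD
    A ↦ D
    B ↦ BD
    C ↦ AB
    D ↦ CD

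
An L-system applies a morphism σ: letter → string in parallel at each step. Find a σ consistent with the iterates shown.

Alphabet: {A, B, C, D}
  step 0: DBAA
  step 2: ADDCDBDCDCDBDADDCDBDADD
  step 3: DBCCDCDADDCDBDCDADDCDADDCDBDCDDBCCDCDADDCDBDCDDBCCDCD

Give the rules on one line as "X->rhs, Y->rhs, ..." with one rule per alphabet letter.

A->DBC, B->BD, C->ADD, D->CD

  step 2 ⇒ step 3: ADDCDBDCDCDBDADDCDBDADD ⇒ DBC·CD·CD·ADD·CD·BD·CD·ADD·CD·ADD·CD·BD·CD·DBC·CD·CD·ADD·CD·BD·CD·DBC·CD·CD
    A ↦ DBC
    B ↦ BD
    C ↦ ADD
    D ↦ CD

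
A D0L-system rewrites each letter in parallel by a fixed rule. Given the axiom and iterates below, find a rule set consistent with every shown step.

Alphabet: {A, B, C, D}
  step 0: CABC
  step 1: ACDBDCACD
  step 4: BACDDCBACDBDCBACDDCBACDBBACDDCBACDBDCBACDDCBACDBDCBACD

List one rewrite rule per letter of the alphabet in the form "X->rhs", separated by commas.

  step 0 ⇒ step 1: CABC ⇒ ACD·B·DC·ACD
    A ↦ B
    B ↦ DC
    C ↦ ACD
    D ↦ B  (constrained at step 1)

A->B, B->DC, C->ACD, D->B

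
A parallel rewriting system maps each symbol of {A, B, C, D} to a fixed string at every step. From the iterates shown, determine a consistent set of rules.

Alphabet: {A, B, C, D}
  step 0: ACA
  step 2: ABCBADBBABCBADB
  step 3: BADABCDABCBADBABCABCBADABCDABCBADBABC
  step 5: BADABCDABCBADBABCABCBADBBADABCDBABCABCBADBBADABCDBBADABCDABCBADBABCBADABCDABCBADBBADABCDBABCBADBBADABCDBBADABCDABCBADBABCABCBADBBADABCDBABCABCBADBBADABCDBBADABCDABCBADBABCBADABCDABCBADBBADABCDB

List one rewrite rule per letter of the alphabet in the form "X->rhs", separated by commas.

  step 2 ⇒ step 3: ABCBADBBABCBADB ⇒ BAD·ABC·D·ABC·BAD·B·ABC·ABC·BAD·ABC·D·ABC·BAD·B·ABC
    A ↦ BAD
    B ↦ ABC
    C ↦ D
    D ↦ B

A->BAD, B->ABC, C->D, D->B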